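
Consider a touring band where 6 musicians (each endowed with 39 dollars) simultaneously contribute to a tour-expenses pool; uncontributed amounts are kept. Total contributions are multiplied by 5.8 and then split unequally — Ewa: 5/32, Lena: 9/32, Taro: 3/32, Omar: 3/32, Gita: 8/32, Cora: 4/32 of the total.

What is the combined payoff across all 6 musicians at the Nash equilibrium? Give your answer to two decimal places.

For player j, contributing a unit is worthwhile iff 5.8 × (j's share) ≥ 1, i.e. iff j's share is at least 0.1724.
The shares above 0.1724 belong to Lena and Gita, contributing 39 each; the remaining 4 contribute 0. Total contributed: 78.
The tour-expenses pool pays out 5.8 × 78 = 452.40 in total (split across the unequal shares, but the aggregate is all that matters for the group sum).
The 4 free-riders keep 39 each, adding 156. Group total = 156 + 452.40 = 608.40.

608.40 dollars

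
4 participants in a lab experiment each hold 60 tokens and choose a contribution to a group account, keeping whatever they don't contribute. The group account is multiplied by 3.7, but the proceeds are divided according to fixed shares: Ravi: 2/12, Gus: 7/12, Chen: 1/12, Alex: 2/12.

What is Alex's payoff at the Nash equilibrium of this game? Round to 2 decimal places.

97.00 tokens

Each unit j contributes comes back to j as 3.7 × (j's share), so j prefers to contribute only if that share exceeds 1/3.7 = 0.2703; otherwise keeping the unit dominates.
Only Gus (7/12) clears that bar, contributing 60; the remaining 3 contribute 0. Total contributed: 60.
Alex keeps 60 and receives 3.7 × 60 × 2/12 = 37.00 from the group account, for a payoff of 97.00.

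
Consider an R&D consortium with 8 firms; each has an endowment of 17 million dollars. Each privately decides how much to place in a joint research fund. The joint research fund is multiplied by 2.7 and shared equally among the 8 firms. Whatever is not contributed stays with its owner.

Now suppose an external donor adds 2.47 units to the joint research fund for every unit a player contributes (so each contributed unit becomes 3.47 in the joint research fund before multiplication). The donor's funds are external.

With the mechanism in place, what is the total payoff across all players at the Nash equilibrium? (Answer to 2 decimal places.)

With the mechanism, a contributed unit returns 2.7 × 3.47 / 8 = 1.1711 per unit of net cost to the contributor — now above 1 — so contributing fully is weakly dominant for every player.
So the Nash equilibrium is full contribution by all 8; the group earns 2.7 × 3.47 × 136 = 1274.18.

1274.18 million dollars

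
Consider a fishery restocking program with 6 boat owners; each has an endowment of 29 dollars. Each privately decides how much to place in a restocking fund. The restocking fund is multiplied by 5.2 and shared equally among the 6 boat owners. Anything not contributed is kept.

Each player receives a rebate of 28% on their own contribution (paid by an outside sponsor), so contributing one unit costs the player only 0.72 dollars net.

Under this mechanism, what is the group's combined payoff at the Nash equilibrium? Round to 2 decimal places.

With the mechanism, a contributed unit returns (5.2/6) / 0.72 = 1.2037 per unit of net cost to the contributor — now above 1 — so contributing fully is weakly dominant for every player.
At the Nash equilibrium everyone contributes 29. Group total payoff = 6 × (29 × 0.28 + 5.2 × 29) = 953.52.

953.52 dollars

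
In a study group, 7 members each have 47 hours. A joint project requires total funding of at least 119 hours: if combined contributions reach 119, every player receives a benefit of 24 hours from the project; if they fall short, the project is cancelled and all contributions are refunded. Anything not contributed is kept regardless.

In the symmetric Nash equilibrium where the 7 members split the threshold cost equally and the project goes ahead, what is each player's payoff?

Equal share of the threshold: 119/7 = 17.
At this profile no one gains by cutting their contribution: any cut drops the total below 119, the project is cancelled, contributions are refunded, and the deviator ends with 47, which is less than 47 − 17 + 24 = 54. Contributing more than 17 just wastes the excess. So contributing exactly 17 is a best response.
Each player's payoff: 47 − 17 + 24 = 54.

54 hours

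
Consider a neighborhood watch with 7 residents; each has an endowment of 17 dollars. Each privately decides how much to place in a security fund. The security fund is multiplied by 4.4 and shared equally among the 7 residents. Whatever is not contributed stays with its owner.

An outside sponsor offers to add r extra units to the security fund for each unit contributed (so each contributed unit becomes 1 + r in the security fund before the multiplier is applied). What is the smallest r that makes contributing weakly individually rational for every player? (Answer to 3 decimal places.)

0.591

With matching at rate r, one contributed unit becomes (1 + r) in the security fund and returns 4.4 × (1 + r) / 7 to the contributor.
Setting this equal to 1: 1 + r = 7/4.4 = 1.5909.
So the minimum matching rate is r = 1.5909 − 1 = 0.591.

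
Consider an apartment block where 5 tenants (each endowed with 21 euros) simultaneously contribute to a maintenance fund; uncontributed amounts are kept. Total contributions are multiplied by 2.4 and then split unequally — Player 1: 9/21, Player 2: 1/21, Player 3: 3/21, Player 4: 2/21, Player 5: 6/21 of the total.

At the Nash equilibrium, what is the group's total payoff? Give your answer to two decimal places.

134.40 euros

A player with share s gets back 2.4·s per unit contributed, so full contribution is dominant for anyone with s > 1/2.4 = 0.4167 and zero contribution is dominant for anyone below.
Only Player 1 (9/21) clears that bar, contributing 21; the remaining 4 contribute 0. Total contributed: 21.
The maintenance fund pays out 2.4 × 21 = 50.40 in total (split across the unequal shares, but the aggregate is all that matters for the group sum).
The 4 free-riders keep 21 each, adding 84. Group total = 84 + 50.40 = 134.40.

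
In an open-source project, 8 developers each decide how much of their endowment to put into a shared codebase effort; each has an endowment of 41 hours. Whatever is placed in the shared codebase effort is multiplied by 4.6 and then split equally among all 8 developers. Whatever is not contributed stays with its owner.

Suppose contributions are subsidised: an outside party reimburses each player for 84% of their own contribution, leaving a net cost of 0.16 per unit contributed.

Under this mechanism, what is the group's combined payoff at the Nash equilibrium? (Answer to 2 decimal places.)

1784.32 hours

The effective private return per unit is now (4.6/8) / 0.16 = 3.5938 > 1, so every player's dominant strategy flips to full contribution.
At the Nash equilibrium everyone contributes 41. Group total payoff = 8 × (41 × 0.84 + 4.6 × 41) = 1784.32.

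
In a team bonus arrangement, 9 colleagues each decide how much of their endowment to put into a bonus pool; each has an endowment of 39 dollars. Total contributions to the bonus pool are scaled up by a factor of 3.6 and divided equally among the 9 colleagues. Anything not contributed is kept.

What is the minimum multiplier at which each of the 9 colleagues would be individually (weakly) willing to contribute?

A contributed unit returns (multiplier)/9 to its contributor.
This reaches 1 exactly when the multiplier is 9.

9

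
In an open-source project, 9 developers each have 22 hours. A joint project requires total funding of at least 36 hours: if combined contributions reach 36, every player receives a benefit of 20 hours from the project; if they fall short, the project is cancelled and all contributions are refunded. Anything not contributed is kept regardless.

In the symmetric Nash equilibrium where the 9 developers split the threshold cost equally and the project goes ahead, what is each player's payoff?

Equal share of the threshold: 36/9 = 4.
At this profile no one gains by cutting their contribution: any cut drops the total below 36, the project is cancelled, contributions are refunded, and the deviator ends with 22, which is less than 22 − 4 + 20 = 38. Contributing more than 4 just wastes the excess. So contributing exactly 4 is a best response.
Each player's payoff: 22 − 4 + 20 = 38.

38 hours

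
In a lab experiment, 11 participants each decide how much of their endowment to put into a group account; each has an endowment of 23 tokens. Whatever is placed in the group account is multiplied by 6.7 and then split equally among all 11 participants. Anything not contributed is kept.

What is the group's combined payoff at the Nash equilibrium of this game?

Each contributed unit returns 6.7/11 = 0.6091 to its contributor — below 1 — so contributing 0 is dominant for every player. At the Nash equilibrium everyone keeps their 23, and the group total is 11 × 23 = 253.

253.00 tokens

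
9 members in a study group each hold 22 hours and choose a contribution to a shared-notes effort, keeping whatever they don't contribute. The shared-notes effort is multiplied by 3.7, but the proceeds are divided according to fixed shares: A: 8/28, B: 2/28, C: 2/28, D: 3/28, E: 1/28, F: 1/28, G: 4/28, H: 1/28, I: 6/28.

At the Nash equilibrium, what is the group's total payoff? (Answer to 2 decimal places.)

Player j's private return per contributed unit is 3.7 × (j's share). Contributing is weakly dominant for j when that share is at least 1/3.7 = 0.2703, and contributing 0 is dominant otherwise.
The only share above 0.2703 is A's 8/28, contributing 22; the remaining 8 contribute 0. Total contributed: 22.
The shared-notes effort pays out 3.7 × 22 = 81.40 in total (split across the unequal shares, but the aggregate is all that matters for the group sum).
The 8 free-riders keep 22 each, adding 176. Group total = 176 + 81.40 = 257.40.

257.40 hours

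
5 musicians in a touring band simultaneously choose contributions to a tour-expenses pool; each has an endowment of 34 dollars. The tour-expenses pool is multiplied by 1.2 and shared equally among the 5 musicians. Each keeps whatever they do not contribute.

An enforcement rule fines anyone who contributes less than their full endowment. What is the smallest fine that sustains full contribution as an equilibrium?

25.84 dollars

Given the others contribute fully, the best deviation is to contribute 0 (any partial contribution still incurs the fine and gives up units whose private return 0.2400 is below 1).
Deviating from 34 to 0 saves 34 dollars but forfeits the deviator's share of the drop in the tour-expenses pool: 1.2/5 × 34 = 8.16.
So the deviation gain is 34 − 8.16 = 25.84, and the fine must be at least 25.84 dollars to wipe it out.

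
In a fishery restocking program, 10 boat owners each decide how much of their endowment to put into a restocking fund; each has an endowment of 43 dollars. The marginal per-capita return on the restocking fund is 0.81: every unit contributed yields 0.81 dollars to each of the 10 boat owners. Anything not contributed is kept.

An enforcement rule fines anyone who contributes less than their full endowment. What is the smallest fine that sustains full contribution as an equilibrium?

Given the others contribute fully, the best deviation is to contribute 0 (any partial contribution still incurs the fine and gives up units whose private return 0.81 is below 1).
Deviating from 43 to 0 saves 43 dollars but forfeits the deviator's share of the drop in the restocking fund: 0.81 × 43 = 34.83.
So the deviation gain is 43 − 34.83 = 8.17, and the fine must be at least 8.17 dollars to wipe it out.

8.17 dollars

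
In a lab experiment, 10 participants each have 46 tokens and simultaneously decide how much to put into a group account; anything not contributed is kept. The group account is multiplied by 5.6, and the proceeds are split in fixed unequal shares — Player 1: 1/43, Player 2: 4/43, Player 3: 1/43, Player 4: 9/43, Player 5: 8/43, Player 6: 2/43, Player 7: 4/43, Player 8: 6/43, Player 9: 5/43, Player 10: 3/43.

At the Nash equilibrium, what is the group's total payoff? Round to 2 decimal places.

Each unit j contributes comes back to j as 5.6 × (j's share), so j prefers to contribute only if that share exceeds 1/5.6 = 0.1786; otherwise keeping the unit dominates.
Player 4 and Player 5 are above the threshold, contributing 46 each; the remaining 8 contribute 0. Total contributed: 92.
The group account pays out 5.6 × 92 = 515.20 in total (split across the unequal shares, but the aggregate is all that matters for the group sum).
The 8 free-riders keep 46 each, adding 368. Group total = 368 + 515.20 = 883.20.

883.20 tokens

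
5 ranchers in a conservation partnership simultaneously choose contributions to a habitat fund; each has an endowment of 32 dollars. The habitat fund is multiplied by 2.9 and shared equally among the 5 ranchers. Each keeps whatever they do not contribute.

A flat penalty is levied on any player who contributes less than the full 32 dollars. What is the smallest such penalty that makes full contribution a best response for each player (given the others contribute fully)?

13.44 dollars

Given the others contribute fully, the best deviation is to contribute 0 (any partial contribution still incurs the fine and gives up units whose private return 0.5800 is below 1).
Deviating from 32 to 0 saves 32 dollars but forfeits the deviator's share of the drop in the habitat fund: 2.9/5 × 32 = 18.56.
So the deviation gain is 32 − 18.56 = 13.44, and the fine must be at least 13.44 dollars to wipe it out.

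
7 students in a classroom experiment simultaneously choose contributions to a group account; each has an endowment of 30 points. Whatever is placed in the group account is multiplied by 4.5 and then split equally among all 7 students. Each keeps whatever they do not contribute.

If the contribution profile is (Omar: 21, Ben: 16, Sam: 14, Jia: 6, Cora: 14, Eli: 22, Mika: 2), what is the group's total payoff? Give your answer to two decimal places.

542.50 points

Total contributed: 21 + 16 + 14 + 6 + 14 + 22 + 2 = 95; total kept: 7 × 30 − 95 = 115.
The group account pays out 4.5 × 95 = 427.50 in aggregate.
Group total = 115 + 427.50 = 542.50.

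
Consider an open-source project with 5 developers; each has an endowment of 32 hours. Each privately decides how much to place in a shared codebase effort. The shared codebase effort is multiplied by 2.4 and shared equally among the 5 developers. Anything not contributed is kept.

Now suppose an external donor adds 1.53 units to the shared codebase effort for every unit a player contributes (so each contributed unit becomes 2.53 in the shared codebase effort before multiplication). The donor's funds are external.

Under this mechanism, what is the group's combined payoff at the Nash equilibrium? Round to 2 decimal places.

Under the mechanism each unit contributed yields 2.4 × 2.53 / 5 = 1.2144 back to its contributor per unit of net cost, which exceeds 1, making full contribution the dominant choice for everyone.
So the Nash equilibrium is full contribution by all 5; the group earns 2.4 × 2.53 × 160 = 971.52.

971.52 hours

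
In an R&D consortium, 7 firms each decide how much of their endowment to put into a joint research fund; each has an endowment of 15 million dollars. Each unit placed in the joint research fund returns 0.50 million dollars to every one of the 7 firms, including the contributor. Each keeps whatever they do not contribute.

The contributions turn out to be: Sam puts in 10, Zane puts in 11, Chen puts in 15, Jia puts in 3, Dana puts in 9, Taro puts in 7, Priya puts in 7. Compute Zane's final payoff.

Total contributed: 10 + 11 + 15 + 3 + 9 + 7 + 7 = 62.
Each receives 0.50 × 62 = 31.00 from the joint research fund.
Zane keeps 15 − 11 = 4, so Zane's payoff is 4 + 31.00 = 35.00.

35.00 million dollars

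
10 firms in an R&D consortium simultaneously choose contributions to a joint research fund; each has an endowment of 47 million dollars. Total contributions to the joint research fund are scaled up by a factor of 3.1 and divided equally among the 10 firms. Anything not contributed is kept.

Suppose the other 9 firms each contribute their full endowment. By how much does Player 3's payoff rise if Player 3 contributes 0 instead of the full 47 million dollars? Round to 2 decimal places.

Switching from a contribution of 47 to 0 lets Player 3 keep an extra 47 million dollars, but lowers the joint research fund by 47, which costs Player 3 their own share of that drop: 3.1/10 × 47 = 14.57.
Net gain = 47 − 14.57 = 32.43. The private return per contributed unit (0.3100) is below 1, so free-riding is indeed the best response regardless of what the others do.

32.43 million dollars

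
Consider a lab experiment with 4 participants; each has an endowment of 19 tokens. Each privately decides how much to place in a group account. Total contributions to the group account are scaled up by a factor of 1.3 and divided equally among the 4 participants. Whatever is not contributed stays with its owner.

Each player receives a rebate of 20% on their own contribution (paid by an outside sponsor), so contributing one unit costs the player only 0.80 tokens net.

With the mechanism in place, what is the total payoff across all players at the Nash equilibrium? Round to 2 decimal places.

The effective private return is (1.3/4) / 0.80 = 0.4063, which is still under 1, so the mechanism doesn't change anyone's dominant strategy: zero contribution.
At the Nash equilibrium no one contributes; group total payoff = 4 × 19 = 76.

76.00 tokens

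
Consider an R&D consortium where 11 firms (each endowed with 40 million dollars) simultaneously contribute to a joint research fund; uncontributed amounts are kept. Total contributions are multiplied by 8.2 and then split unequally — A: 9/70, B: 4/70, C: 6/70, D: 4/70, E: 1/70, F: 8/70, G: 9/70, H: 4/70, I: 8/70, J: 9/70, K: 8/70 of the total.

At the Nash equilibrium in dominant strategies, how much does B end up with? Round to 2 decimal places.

96.23 million dollars

A player with share s gets back 8.2·s per unit contributed, so full contribution is dominant for anyone with s > 1/8.2 = 0.1220 and zero contribution is dominant for anyone below.
A, G and J clear that bar, contributing 40 each; the remaining 8 contribute 0. Total contributed: 120.
B keeps 40 and receives 8.2 × 120 × 4/70 = 56.23 from the joint research fund, for a payoff of 96.23.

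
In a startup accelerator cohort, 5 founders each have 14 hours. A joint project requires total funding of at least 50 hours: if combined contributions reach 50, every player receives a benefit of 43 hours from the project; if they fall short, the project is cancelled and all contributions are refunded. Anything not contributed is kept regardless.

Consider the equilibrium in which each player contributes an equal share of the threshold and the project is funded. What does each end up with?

47 hours

Equal share of the threshold: 50/5 = 10.
At this profile no one gains by cutting their contribution: any cut drops the total below 50, the project is cancelled, contributions are refunded, and the deviator ends with 14, which is less than 14 − 10 + 43 = 47. Contributing more than 10 just wastes the excess. So contributing exactly 10 is a best response.
Each player's payoff: 14 − 10 + 43 = 47.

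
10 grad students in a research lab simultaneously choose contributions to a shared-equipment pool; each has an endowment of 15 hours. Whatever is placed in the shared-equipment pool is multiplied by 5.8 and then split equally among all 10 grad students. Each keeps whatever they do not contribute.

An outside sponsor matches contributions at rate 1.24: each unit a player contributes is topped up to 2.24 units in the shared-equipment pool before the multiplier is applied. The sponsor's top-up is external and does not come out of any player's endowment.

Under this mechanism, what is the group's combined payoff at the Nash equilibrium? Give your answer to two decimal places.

Under the mechanism each unit contributed yields 5.8 × 2.24 / 10 = 1.2992 back to its contributor per unit of net cost, which exceeds 1, making full contribution the dominant choice for everyone.
At the Nash equilibrium everyone contributes 15. Group total payoff = 5.8 × 2.24 × 150 = 1948.80.

1948.80 hours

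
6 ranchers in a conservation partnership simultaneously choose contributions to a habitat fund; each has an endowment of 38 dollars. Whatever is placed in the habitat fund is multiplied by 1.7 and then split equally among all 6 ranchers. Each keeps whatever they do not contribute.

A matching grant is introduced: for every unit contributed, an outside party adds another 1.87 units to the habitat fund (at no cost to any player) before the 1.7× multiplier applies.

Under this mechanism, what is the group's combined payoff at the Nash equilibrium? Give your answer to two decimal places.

Even with the mechanism, each unit contributed returns only 1.7 × 2.87 / 6 = 0.8132 per unit of net cost, so contributing nothing is still dominant.
At the Nash equilibrium no one contributes; group total payoff = 6 × 38 = 228.

228.00 dollars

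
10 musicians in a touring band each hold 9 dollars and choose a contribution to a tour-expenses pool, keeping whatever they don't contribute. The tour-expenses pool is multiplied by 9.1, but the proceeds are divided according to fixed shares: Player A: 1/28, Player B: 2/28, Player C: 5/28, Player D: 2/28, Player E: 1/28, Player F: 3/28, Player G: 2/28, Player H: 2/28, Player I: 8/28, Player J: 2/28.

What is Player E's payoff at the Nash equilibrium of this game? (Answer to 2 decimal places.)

14.85 dollars

For player j, contributing a unit is worthwhile iff 9.1 × (j's share) ≥ 1, i.e. iff j's share is at least 0.1099.
Player C and Player I clear that bar, contributing 9 each; the remaining 8 contribute 0. Total contributed: 18.
Player E keeps 9 and receives 9.1 × 18 × 1/28 = 5.85 from the tour-expenses pool, for a payoff of 14.85.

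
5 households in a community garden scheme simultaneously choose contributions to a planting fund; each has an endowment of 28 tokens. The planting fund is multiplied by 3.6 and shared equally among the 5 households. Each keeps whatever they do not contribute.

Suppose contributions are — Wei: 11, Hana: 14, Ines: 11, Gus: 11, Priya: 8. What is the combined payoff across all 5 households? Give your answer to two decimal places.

283.00 tokens

Total contributed: 11 + 14 + 11 + 11 + 8 = 55; total kept: 5 × 28 − 55 = 85.
The planting fund pays out 3.6 × 55 = 198.00 in aggregate.
Group total = 85 + 198.00 = 283.00.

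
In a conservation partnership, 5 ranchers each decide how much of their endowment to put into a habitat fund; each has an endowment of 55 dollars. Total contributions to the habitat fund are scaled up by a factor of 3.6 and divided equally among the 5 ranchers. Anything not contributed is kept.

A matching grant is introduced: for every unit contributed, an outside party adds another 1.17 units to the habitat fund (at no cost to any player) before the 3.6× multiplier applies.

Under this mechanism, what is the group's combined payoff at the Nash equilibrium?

The effective private return per unit is now 3.6 × 2.17 / 5 = 1.5624 > 1, so every player's dominant strategy flips to full contribution.
At the Nash equilibrium everyone contributes 55. Group total payoff = 3.6 × 2.17 × 275 = 2148.30.

2148.30 dollars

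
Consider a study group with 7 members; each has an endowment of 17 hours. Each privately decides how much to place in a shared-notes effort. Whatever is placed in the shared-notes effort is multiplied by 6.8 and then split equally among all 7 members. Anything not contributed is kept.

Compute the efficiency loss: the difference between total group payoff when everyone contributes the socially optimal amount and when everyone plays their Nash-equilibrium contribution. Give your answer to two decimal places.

690.20 hours

Each contributed unit returns 6.8/7 = 0.9714 to its contributor — below 1 — so contributing 0 is dominant for every player. At the Nash equilibrium everyone keeps their 17, and the group total is 7 × 17 = 119.
Each contributed unit returns 6.800 to the group as a whole (0.9714 to each of 7 players), which exceeds 1, so the social optimum is full contribution: group total = 6.800 × 119 = 809.20.
Efficiency loss = 809.20 − 119 = 690.20.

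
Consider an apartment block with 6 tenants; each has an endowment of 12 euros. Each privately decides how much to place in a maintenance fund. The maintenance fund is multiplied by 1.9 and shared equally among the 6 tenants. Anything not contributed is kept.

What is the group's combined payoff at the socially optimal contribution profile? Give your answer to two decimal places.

136.80 euros

Each contributed unit returns 1.900 to the group as a whole (0.3167 to each of 6 players), which exceeds 1, so the social optimum is full contribution: group total = 1.900 × 72 = 136.80.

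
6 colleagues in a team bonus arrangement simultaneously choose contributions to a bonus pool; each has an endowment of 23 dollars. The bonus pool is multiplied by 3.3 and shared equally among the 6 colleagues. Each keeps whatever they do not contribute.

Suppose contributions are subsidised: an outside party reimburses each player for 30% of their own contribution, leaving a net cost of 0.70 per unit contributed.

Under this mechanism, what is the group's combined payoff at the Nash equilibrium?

Even with the mechanism, each unit contributed returns only (3.3/6) / 0.70 = 0.7857 per unit of net cost, so contributing nothing is still dominant.
At the Nash equilibrium no one contributes; group total payoff = 6 × 23 = 138.

138.00 dollars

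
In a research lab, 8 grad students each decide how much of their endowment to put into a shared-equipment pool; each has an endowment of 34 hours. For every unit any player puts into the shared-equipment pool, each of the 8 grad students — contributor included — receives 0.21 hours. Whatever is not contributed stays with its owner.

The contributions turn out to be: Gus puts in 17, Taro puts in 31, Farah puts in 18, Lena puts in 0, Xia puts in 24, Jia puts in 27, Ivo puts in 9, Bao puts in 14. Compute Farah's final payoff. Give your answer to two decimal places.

Total contributed: 17 + 31 + 18 + 0 + 24 + 27 + 9 + 14 = 140.
Each receives 0.21 × 140 = 29.40 from the shared-equipment pool.
Farah keeps 34 − 18 = 16, so Farah's payoff is 16 + 29.40 = 45.40.

45.40 hours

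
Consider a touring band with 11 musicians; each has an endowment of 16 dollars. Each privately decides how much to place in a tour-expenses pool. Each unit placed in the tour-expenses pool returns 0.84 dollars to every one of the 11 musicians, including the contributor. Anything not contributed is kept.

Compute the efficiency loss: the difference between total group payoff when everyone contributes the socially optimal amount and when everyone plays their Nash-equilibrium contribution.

The private return per contributed unit is 0.84 < 1, so contributing 0 is dominant for every player. At the Nash equilibrium everyone keeps their 16, and the group total is 11 × 16 = 176.
Each contributed unit returns 9.240 to the group as a whole (0.84 to each of 11 players), which exceeds 1, so the social optimum is full contribution: group total = 9.240 × 176 = 1626.24.
Efficiency loss = 1626.24 − 176 = 1450.24.

1450.24 dollars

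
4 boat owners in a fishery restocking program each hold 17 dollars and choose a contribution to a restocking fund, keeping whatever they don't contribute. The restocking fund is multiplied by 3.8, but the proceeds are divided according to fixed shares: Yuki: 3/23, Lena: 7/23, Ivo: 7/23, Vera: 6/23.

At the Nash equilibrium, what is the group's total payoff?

163.20 dollars

Player j's private return per contributed unit is 3.8 × (j's share). Contributing is weakly dominant for j when that share is at least 1/3.8 = 0.2632, and contributing 0 is dominant otherwise.
Lena and Ivo clear that bar, contributing 17 each; the remaining 2 contribute 0. Total contributed: 34.
The restocking fund pays out 3.8 × 34 = 129.20 in total (split across the unequal shares, but the aggregate is all that matters for the group sum).
The 2 free-riders keep 17 each, adding 34. Group total = 34 + 129.20 = 163.20.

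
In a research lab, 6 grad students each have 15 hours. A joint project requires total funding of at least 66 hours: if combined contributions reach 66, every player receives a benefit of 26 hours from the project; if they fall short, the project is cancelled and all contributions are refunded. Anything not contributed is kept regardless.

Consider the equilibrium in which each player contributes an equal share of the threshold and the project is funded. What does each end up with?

30 hours

Equal share of the threshold: 66/6 = 11.
At this profile no one gains by cutting their contribution: any cut drops the total below 66, the project is cancelled, contributions are refunded, and the deviator ends with 15, which is less than 15 − 11 + 26 = 30. Contributing more than 11 just wastes the excess. So contributing exactly 11 is a best response.
Each player's payoff: 15 − 11 + 26 = 30.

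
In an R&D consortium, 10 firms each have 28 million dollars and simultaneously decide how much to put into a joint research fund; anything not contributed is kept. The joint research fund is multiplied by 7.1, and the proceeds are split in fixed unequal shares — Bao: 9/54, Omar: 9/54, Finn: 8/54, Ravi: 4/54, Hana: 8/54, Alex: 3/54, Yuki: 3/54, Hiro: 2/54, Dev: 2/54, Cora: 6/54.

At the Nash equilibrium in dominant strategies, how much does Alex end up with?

72.18 million dollars

A player with share s gets back 7.1·s per unit contributed, so full contribution is dominant for anyone with s > 1/7.1 = 0.1408 and zero contribution is dominant for anyone below.
The shares above 0.1408 belong to Bao, Omar, Finn and Hana, contributing 28 each; the remaining 6 contribute 0. Total contributed: 112.
Alex keeps 28 and receives 7.1 × 112 × 3/54 = 44.18 from the joint research fund, for a payoff of 72.18.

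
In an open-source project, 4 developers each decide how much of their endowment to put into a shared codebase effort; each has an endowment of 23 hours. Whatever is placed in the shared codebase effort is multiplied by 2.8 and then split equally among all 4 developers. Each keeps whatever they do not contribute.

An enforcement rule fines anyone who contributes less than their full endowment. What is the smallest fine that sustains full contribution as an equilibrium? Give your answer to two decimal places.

6.90 hours

Given the others contribute fully, the best deviation is to contribute 0 (any partial contribution still incurs the fine and gives up units whose private return 0.7000 is below 1).
Deviating from 23 to 0 saves 23 hours but forfeits the deviator's share of the drop in the shared codebase effort: 2.8/4 × 23 = 16.10.
So the deviation gain is 23 − 16.10 = 6.90, and the fine must be at least 6.90 hours to wipe it out.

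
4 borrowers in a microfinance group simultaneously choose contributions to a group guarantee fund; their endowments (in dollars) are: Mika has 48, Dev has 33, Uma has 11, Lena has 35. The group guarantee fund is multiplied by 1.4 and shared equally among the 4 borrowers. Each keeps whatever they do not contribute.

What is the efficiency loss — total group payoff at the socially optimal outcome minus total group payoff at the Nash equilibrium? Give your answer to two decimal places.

The private return per contributed unit is 1.4/4 = 0.3500 < 1 for every player regardless of endowment, so the Nash equilibrium is zero contribution and the group total is Σ E_j = 48 + 33 + 11 + 35 = 127.
Each contributed unit returns 1.400 to the group, so the social optimum is full contribution by everyone: group total = 1.400 × 127 = 177.80.
Efficiency loss = (1.400 − 1) × 127 = 50.80.

50.80 dollars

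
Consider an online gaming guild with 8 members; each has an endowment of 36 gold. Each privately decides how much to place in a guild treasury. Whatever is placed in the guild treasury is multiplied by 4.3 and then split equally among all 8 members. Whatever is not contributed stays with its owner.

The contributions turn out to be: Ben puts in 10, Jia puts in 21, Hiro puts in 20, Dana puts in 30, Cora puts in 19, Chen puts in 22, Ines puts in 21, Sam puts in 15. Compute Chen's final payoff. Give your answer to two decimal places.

98.93 gold

Total contributed: 10 + 21 + 20 + 30 + 19 + 22 + 21 + 15 = 158.
Each receives 4.3 × 158 / 8 = 84.93 from the guild treasury.
Chen keeps 36 − 22 = 14, so Chen's payoff is 14 + 84.93 = 98.93.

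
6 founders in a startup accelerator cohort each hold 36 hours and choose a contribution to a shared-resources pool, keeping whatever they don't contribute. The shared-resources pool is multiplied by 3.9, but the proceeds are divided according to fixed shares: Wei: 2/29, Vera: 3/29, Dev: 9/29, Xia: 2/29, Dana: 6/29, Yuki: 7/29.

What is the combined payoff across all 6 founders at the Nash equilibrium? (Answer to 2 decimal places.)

320.40 hours

Each unit j contributes comes back to j as 3.9 × (j's share), so j prefers to contribute only if that share exceeds 1/3.9 = 0.2564; otherwise keeping the unit dominates.
Only Dev (9/29) clears that bar, contributing 36; the remaining 5 contribute 0. Total contributed: 36.
The shared-resources pool pays out 3.9 × 36 = 140.40 in total (split across the unequal shares, but the aggregate is all that matters for the group sum).
The 5 free-riders keep 36 each, adding 180. Group total = 180 + 140.40 = 320.40.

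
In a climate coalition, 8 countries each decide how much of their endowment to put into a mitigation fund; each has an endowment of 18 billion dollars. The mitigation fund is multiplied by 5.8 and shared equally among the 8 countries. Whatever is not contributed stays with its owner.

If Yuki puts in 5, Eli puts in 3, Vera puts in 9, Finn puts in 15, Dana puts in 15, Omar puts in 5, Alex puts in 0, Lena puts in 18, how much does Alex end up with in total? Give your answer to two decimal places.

Total contributed: 5 + 3 + 9 + 15 + 15 + 5 + 0 + 18 = 70.
Each receives 5.8 × 70 / 8 = 50.75 from the mitigation fund.
Alex keeps 18 − 0 = 18, so Alex's payoff is 18 + 50.75 = 68.75.

68.75 billion dollars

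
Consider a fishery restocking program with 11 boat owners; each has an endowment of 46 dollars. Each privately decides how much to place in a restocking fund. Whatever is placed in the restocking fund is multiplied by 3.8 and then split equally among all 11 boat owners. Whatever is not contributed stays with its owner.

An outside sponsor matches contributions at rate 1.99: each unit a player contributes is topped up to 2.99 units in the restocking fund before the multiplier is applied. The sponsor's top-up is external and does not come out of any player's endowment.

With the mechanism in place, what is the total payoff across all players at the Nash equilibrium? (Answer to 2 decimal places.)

5749.17 dollars

The effective private return per unit is now 3.8 × 2.99 / 11 = 1.0329 > 1, so every player's dominant strategy flips to full contribution.
At the Nash equilibrium everyone contributes 46. Group total payoff = 3.8 × 2.99 × 506 = 5749.17.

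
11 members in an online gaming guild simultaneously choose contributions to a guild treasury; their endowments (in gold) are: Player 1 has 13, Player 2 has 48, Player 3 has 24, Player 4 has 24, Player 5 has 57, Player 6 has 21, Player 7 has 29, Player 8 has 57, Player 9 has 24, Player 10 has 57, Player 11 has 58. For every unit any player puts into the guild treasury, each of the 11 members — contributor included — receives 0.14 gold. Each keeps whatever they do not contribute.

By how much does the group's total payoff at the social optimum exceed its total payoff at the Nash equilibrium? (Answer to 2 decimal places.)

222.48 gold

The private return per contributed unit is 0.14 < 1 for everyone, so the Nash equilibrium is zero contribution and the group total is Σ E_j = 13 + 48 + 24 + 24 + 57 + 21 + 29 + 57 + 24 + 57 + 58 = 412.
Each contributed unit returns 1.540 to the group, so the social optimum is full contribution by everyone: group total = 1.540 × 412 = 634.48.
Efficiency loss = (1.540 − 1) × 412 = 222.48.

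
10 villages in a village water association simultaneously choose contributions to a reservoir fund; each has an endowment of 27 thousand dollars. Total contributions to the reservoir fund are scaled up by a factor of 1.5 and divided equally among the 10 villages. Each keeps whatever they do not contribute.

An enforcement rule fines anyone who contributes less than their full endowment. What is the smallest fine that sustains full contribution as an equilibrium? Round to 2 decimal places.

Given the others contribute fully, the best deviation is to contribute 0 (any partial contribution still incurs the fine and gives up units whose private return 0.1500 is below 1).
Deviating from 27 to 0 saves 27 thousand dollars but forfeits the deviator's share of the drop in the reservoir fund: 1.5/10 × 27 = 4.05.
So the deviation gain is 27 − 4.05 = 22.95, and the fine must be at least 22.95 thousand dollars to wipe it out.

22.95 thousand dollars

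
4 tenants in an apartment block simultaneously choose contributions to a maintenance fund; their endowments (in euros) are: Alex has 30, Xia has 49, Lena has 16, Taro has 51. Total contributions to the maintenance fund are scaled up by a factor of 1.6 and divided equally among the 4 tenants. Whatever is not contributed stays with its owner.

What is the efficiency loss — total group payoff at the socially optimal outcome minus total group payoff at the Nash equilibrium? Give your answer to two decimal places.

The private return per contributed unit is 1.6/4 = 0.4000 < 1 for every player regardless of endowment, so the Nash equilibrium is zero contribution and the group total is Σ E_j = 30 + 49 + 16 + 51 = 146.
Each contributed unit returns 1.600 to the group, so the social optimum is full contribution by everyone: group total = 1.600 × 146 = 233.60.
Efficiency loss = (1.600 − 1) × 146 = 87.60.

87.60 euros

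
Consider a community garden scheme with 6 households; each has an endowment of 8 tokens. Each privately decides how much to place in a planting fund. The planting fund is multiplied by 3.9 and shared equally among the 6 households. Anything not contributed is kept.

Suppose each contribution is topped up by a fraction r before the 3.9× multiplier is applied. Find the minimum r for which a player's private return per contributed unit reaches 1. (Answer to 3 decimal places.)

With matching at rate r, one contributed unit becomes (1 + r) in the planting fund and returns 3.9 × (1 + r) / 6 to the contributor.
Setting this equal to 1: 1 + r = 6/3.9 = 1.5385.
So the minimum matching rate is r = 1.5385 − 1 = 0.538.

0.538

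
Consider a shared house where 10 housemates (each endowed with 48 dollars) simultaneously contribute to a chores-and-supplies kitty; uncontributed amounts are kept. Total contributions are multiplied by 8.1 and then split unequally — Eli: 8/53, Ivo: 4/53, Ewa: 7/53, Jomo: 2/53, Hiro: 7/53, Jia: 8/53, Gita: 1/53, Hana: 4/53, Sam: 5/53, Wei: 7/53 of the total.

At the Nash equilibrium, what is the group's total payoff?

2184.00 dollars

Player j's private return per contributed unit is 8.1 × (j's share). Contributing is weakly dominant for j when that share is at least 1/8.1 = 0.1235, and contributing 0 is dominant otherwise.
The shares above 0.1235 belong to Eli, Ewa, Hiro, Jia and Wei, contributing 48 each; the remaining 5 contribute 0. Total contributed: 240.
The chores-and-supplies kitty pays out 8.1 × 240 = 1944.00 in total (split across the unequal shares, but the aggregate is all that matters for the group sum).
The 5 free-riders keep 48 each, adding 240. Group total = 240 + 1944.00 = 2184.00.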